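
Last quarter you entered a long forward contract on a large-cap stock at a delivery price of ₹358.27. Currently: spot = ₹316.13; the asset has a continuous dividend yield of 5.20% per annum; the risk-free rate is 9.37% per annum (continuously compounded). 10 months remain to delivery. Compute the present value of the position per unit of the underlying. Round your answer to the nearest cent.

-₹28.64

Current fair forward for the remaining 10 months: F = S·e^((r − q)·T), (r − q) = 0.0937 − 0.0520 = 0.0417
F = 316.13 · e^(0.0417 × 10/12) = 316.13 × 1.035361 = 327.3087
Value of long forward = (F − K)·e^(−rT) = (327.3087 − 358.27) · e^(−0.0937·10/12)
= -30.9613 × 0.924887 = -28.64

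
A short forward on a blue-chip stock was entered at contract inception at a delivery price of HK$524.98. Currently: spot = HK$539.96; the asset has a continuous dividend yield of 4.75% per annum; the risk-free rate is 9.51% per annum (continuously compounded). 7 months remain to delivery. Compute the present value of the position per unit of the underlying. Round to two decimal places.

Current fair forward for the remaining 7 months: F = S·e^((r − q)·T), (r − q) = 0.0951 − 0.0475 = 0.0476
F = 539.96 · e^(0.0476 × 7/12) = 539.96 × 1.028156 = 555.1631
Value of long forward = (F − K)·e^(−rT) = (555.1631 − 524.98) · e^(−0.0951·7/12)
= 30.1831 × 0.946036 = 28.55
Short position value = −(long value) = -HK$28.55

-HK$28.55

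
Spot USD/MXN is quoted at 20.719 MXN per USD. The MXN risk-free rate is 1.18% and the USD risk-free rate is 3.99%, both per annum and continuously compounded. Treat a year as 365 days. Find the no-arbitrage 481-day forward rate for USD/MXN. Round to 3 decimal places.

19.966

F = S·e^((r_MXN − r_USD)T) = 20.719 · e^((0.0118 − 0.0399) × 481/365)
= 20.719 · e^-0.037030 = 20.719 × 0.963647
F = 19.966 MXN per USD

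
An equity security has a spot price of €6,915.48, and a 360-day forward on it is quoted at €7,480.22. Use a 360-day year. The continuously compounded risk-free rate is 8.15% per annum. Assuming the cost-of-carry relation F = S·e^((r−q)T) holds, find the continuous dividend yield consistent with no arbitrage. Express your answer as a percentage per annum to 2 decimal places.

0.30%

From F = S·e^((r−q)T): (r − q) = ln(F/S)/T
ln(7480.22/6915.48) = ln(1.081663) = 0.078500
(r − q) = 0.078500 / (360/360) = 0.078500
q = r − ln(F/S)/T = 0.0815 − 0.078500 = 0.003000
q = 0.30%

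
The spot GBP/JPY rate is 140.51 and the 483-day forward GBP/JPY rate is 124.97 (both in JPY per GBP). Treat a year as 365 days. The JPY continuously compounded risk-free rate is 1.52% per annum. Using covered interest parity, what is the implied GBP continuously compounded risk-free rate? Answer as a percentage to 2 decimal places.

10.38%

F = S·e^((r_JPY − r_GBP)T) ⇒ r_GBP = r_JPY − ln(F/S)/T
ln(124.97/140.51) = -0.117205; /(483/365) = -0.088571
r_GBP = 0.0152 + 0.088571 = 0.103771
r_GBP = 10.38%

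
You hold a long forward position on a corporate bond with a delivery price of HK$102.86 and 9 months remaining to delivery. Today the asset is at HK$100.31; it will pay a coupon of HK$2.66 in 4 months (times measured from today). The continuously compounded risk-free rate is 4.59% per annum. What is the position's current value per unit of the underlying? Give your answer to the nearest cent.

PV(remaining coupons) I = 2.66·e^(−0.0459·4/12) = 2.6196
Current forward F = (S − I)·e^(rT) = (100.31 − 2.6196)·e^(0.0459·9/12) = 97.6904 × 1.035024 = 101.1119
Value (long) = (F − K)·e^(−rT) = (101.1119 − 102.86) × 0.966161 = -1.6889
Value = -HK$1.69

-HK$1.69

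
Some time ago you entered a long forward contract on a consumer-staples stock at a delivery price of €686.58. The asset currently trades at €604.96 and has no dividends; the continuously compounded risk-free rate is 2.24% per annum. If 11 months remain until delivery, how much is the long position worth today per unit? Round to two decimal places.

-€67.67

Current fair forward for the remaining 11 months: F = S·e^(r·T), r = 0.0224
F = 604.96 · e^(0.0224 × 11/12) = 604.96 × 1.020746 = 617.5105
Value of long forward = (F − K)·e^(−rT) = (617.5105 − 686.58) · e^(−0.0224·11/12)
= -69.0695 × 0.979676 = -67.67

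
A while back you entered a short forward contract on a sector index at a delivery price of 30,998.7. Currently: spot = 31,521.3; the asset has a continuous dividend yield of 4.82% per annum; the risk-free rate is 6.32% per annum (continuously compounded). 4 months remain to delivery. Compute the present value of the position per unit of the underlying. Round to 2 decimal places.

-666.41

Current fair forward for the remaining 4 months: F = S·e^((r − q)·T), (r − q) = 0.0632 − 0.0482 = 0.0150
F = 31521.3 · e^(0.0150 × 4/12) = 31521.3 × 1.00501252 = 31679.3011
Value of long forward = (F − K)·e^(−rT) = (31679.3011 − 30998.7) · e^(−0.0632·4/12)
= 680.6011 × 0.97915369 = 666.41
Short position value = −(long value) = -666.41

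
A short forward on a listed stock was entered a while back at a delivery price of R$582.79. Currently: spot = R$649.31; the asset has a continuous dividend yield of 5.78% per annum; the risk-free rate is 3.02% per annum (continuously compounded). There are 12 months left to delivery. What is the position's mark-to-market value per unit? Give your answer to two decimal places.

-R$47.39

Current fair forward for the remaining 12 months: F = S·e^((r − q)·T), (r − q) = 0.0302 − 0.0578 = -0.0276
F = 649.31 · e^(-0.0276 × 12/12) = 649.31 × 0.972777 = 631.6338
Value of long forward = (F − K)·e^(−rT) = (631.6338 − 582.79) · e^(−0.0302·12/12)
= 48.8438 × 0.970251 = 47.39
Short position value = −(long value) = -R$47.39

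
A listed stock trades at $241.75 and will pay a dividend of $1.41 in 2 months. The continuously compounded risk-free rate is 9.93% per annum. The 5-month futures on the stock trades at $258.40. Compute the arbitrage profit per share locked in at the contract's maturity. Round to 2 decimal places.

$7.88 per share

PV(dividends) I = 1.41·e^(−0.0993·2/12) = 1.3869
Fair futures F* = (S − I)·e^(rT) = (241.75 − 1.3869)·e^0.041375 = 240.3631 × 1.042243 = 250.5168
Market $258.40 > fair 250.5168: forward overpriced → cash-and-carry (borrow at r, buy the stock and collect the dividends, short the forward).
Profit at T = |F_mkt − F*| = |258.40 − 250.5168| = $7.88 per share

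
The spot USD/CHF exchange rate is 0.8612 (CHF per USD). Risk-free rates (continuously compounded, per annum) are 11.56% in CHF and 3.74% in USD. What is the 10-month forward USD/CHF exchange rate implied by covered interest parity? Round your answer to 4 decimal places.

0.9192

F = S·e^((r_CHF − r_USD)T) = 0.8612 · e^((0.1156 − 0.0374) × 10/12)
= 0.8612 · e^0.065167 = 0.8612 × 1.067337
F = 0.9192 CHF per USD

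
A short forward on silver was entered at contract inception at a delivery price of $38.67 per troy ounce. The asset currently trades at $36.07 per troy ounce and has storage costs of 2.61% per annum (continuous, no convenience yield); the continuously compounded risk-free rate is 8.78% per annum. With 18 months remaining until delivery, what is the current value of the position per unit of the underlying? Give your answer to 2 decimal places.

-$3.61 per troy ounce

Current fair forward for the remaining 18 months: F = S·e^((r + u)·T), (r + u) = 0.0878 + 0.0261 = 0.1139
F = 36.07 · e^(0.1139 × 18/12) = 36.07 × 1.186313 = 42.7903
Value of long forward = (F − K)·e^(−rT) = (42.7903 − 38.67) · e^(−0.0878·18/12)
= 4.1203 × 0.876604 = 3.61
Short position value = −(long value) = -$3.61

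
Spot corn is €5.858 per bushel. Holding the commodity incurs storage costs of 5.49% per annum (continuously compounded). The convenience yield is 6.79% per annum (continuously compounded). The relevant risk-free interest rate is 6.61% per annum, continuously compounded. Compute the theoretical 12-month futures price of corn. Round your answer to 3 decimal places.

€6.177 per bushel

Net carry = r + u − y = 0.0661 + 0.0549 − 0.0679 = 0.0531
F = S·e^((r+u−y)T) = 5.858 · e^(0.0531 × 12/12) = 5.858 · e^0.053100
= 5.858 × 1.054535 = €6.177 per bushel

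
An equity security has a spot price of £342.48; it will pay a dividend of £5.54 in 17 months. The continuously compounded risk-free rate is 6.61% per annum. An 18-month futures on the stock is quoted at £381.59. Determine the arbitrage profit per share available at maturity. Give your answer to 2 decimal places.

£8.98 per share

PV(dividends) I = 5.54·e^(−0.0661·17/12) = 5.0448
Fair futures F* = (S − I)·e^(rT) = (342.48 − 5.0448)·e^0.099150 = 337.4352 × 1.104232 = 372.6067
Market £381.59 > fair 372.6067: forward overpriced → cash-and-carry (borrow at r, buy the stock and collect the dividends, short the forward).
Profit at T = |F_mkt − F*| = |381.59 − 372.6067| = £8.98 per share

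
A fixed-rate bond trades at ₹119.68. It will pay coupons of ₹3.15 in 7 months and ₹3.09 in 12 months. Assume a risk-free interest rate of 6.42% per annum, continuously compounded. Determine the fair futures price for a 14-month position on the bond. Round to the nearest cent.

₹122.59

PV(coupons) I = 3.15·e^(−0.0642·7/12) + 3.09·e^(−0.0642·12/12)
I = 3.0342 + 2.8979 = 5.9321
F = (S − I)·e^(rT) = (119.68 − 5.9321) · e^(0.0642·14/12)
= 113.7479 · e^0.074900 = 113.7479 × 1.077776 = ₹122.59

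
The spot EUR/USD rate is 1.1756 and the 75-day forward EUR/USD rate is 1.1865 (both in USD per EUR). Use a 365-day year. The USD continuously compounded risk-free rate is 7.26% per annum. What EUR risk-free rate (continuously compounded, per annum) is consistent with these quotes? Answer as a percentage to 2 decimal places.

2.77%

F = S·e^((r_USD − r_EUR)T) ⇒ r_EUR = r_USD − ln(F/S)/T
ln(1.1865/1.1756) = 0.009229; /(75/365) = 0.044914
r_EUR = 0.0726 − 0.044914 = 0.027686
r_EUR = 2.77%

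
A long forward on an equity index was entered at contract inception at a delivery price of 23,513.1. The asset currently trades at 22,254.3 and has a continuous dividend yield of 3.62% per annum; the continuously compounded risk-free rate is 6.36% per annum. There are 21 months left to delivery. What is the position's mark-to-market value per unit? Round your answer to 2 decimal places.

Current fair forward for the remaining 21 months: F = S·e^((r − q)·T), (r − q) = 0.0636 − 0.0362 = 0.0274
F = 22254.3 · e^(0.0274 × 21/12) = 22254.3 × 1.04911820 = 23347.3912
Value of long forward = (F − K)·e^(−rT) = (23347.3912 − 23513.1) · e^(−0.0636·21/12)
= -165.7088 × 0.89467031 = -148.25

-148.25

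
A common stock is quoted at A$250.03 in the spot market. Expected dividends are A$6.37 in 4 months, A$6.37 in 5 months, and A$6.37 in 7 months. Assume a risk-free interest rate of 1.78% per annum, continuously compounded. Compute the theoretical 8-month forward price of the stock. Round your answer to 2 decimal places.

A$233.83

PV(dividends) I = 6.37·e^(−0.0178·4/12) + 6.37·e^(−0.0178·5/12) + 6.37·e^(−0.0178·7/12)
I = 6.3323 + 6.3229 + 6.3042 = 18.9594
F = (S − I)·e^(rT) = (250.03 − 18.9594) · e^(0.0178·8/12)
= 231.0706 · e^0.011867 = 231.0706 × 1.011938 = A$233.83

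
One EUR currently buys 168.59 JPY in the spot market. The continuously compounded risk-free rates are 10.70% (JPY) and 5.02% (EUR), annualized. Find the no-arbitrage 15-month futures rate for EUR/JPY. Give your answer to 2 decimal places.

181.00

F = S·e^((r_JPY − r_EUR)T) = 168.59 · e^((0.1070 − 0.0502) × 15/12)
= 168.59 · e^0.071000 = 168.59 × 1.073581
F = 181.00 JPY per EUR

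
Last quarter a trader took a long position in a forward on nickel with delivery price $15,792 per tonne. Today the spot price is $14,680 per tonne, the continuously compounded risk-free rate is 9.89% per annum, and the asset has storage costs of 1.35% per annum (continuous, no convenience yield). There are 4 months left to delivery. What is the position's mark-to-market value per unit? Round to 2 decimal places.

-$533.67 per tonne

Current fair forward for the remaining 4 months: F = S·e^((r + u)·T), (r + u) = 0.0989 + 0.0135 = 0.1124
F = 14680 · e^(0.1124 × 4/12) = 14680 × 1.03817739 = 15240.4441
Value of long forward = (F − K)·e^(−rT) = (15240.4441 − 15792) · e^(−0.0989·4/12)
= -551.5559 × 0.96757081 = -533.67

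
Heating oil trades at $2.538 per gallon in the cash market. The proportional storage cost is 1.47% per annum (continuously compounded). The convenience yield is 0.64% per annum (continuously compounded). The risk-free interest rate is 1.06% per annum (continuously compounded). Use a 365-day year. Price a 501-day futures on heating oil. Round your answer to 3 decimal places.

$2.605 per gallon

Net carry = r + u − y = 0.0106 + 0.0147 − 0.0064 = 0.0189
F = S·e^((r+u−y)T) = 2.538 · e^(0.0189 × 501/365) = 2.538 · e^0.025942
= 2.538 × 1.026281 = $2.605 per gallon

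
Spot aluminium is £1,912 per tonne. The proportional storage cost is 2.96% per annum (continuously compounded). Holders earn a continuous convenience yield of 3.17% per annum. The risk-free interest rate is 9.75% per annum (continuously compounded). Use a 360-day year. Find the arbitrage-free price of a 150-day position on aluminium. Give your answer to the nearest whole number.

£1,990 per tonne

Net carry = r + u − y = 0.0975 + 0.0296 − 0.0317 = 0.0954
F = S·e^((r+u−y)T) = 1912 · e^(0.0954 × 150/360) = 1912 · e^0.039750
= 1912 × 1.040551 = £1,990 per tonne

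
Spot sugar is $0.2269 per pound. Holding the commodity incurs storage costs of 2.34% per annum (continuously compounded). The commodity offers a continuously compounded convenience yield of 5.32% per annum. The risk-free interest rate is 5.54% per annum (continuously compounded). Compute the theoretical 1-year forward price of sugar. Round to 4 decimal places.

Net carry = r + u − y = 0.0554 + 0.0234 − 0.0532 = 0.0256
F = S·e^((r+u−y)T) = 0.2269 · e^(0.0256 × 12/12) = 0.2269 · e^0.025600
= 0.2269 × 1.025930 = $0.2328 per pound

$0.2328 per pound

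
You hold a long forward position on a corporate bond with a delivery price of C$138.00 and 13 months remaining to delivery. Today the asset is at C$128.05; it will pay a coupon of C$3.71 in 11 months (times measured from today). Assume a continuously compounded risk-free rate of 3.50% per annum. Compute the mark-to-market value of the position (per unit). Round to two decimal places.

-C$8.41

PV(remaining coupons) I = 3.71·e^(−0.0350·11/12) = 3.5929
Current forward F = (S − I)·e^(rT) = (128.05 − 3.5929)·e^(0.0350·13/12) = 124.4571 × 1.038645 = 129.2667
Value (long) = (F − K)·e^(−rT) = (129.2667 − 138.00) × 0.962793 = -8.4084
Value = -C$8.41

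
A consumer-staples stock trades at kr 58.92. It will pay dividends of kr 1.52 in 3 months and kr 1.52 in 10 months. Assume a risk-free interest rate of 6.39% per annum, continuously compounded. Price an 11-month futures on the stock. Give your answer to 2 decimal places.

PV(dividends) I = 1.52·e^(−0.0639·3/12) + 1.52·e^(−0.0639·10/12)
I = 1.4959 + 1.4412 = 2.9371
F = (S − I)·e^(rT) = (58.92 − 2.9371) · e^(0.0639·11/12)
= 55.9829 · e^0.058575 = 55.9829 × 1.060325 = kr 59.36

kr 59.36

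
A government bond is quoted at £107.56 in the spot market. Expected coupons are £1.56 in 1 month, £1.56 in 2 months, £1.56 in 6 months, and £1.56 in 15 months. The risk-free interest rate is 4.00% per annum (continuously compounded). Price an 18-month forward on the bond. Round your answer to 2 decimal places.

PV(coupons) I = 1.56·e^(−0.0400·1/12) + 1.56·e^(−0.0400·2/12) + 1.56·e^(−0.0400·6/12) + 1.56·e^(−0.0400·15/12)
I = 1.5548 + 1.5496 + 1.5291 + 1.4839 = 6.1174
F = (S − I)·e^(rT) = (107.56 − 6.1174) · e^(0.0400·18/12)
= 101.4426 · e^0.060000 = 101.4426 × 1.061837 = £107.72

£107.72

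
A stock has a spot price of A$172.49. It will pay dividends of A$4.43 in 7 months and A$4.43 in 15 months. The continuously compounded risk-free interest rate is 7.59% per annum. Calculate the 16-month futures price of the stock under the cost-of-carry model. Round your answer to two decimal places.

A$181.71

PV(dividends) I = 4.43·e^(−0.0759·7/12) + 4.43·e^(−0.0759·15/12)
I = 4.2381 + 4.0290 = 8.2671
F = (S − I)·e^(rT) = (172.49 − 8.2671) · e^(0.0759·16/12)
= 164.2229 · e^0.101200 = 164.2229 × 1.106498 = A$181.71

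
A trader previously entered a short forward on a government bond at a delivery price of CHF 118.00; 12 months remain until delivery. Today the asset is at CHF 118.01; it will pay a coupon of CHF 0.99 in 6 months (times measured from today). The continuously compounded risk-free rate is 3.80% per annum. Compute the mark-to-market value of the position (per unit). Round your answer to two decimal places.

-CHF 3.44

PV(remaining coupons) I = 0.99·e^(−0.0380·6/12) = 0.9714
Current forward F = (S − I)·e^(rT) = (118.01 − 0.9714)·e^(0.0380·12/12) = 117.0386 × 1.038731 = 121.5716
Value (long) = (F − K)·e^(−rT) = (121.5716 − 118.00) × 0.962713 = 3.4384
Short position value = −(long value) = -CHF 3.44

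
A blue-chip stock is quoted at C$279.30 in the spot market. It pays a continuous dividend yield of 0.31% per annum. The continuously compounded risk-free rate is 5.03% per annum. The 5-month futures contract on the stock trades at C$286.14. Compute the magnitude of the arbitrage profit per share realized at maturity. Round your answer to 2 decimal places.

Fair futures: F* = S·e^(carry·T), with carry = (r − q) = 0.0503 − 0.0031 = 0.0472
F* = 279.30 · e^(0.0472 × 5/12) = 279.30 · e^0.019667 = 279.30 × 1.019862 = C$284.8475
Market C$286.14 > fair C$284.8475: forward overpriced → cash-and-carry (buy spot, short the forward).
At maturity, profit = |F_mkt − F*| = |286.14 − 284.8475| = C$1.29 per share

C$1.29 per share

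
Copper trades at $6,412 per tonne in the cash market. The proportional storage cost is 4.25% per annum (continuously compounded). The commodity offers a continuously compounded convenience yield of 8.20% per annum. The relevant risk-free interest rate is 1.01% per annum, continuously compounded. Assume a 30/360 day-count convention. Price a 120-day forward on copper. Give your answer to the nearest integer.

$6,349 per tonne

Net carry = r + u − y = 0.0101 + 0.0425 − 0.0820 = -0.0294
F = S·e^((r+u−y)T) = 6412 · e^(-0.0294 × 120/360) = 6412 · e^-0.009800
= 6412 × 0.990248 = $6,349 per tonne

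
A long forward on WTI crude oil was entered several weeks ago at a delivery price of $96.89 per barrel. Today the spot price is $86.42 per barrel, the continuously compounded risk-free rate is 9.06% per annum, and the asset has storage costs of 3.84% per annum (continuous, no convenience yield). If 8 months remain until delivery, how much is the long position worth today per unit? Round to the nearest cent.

-$2.55 per barrel

Current fair forward for the remaining 8 months: F = S·e^((r + u)·T), (r + u) = 0.0906 + 0.0384 = 0.1290
F = 86.42 · e^(0.1290 × 8/12) = 86.42 × 1.089806 = 94.1810
Value of long forward = (F − K)·e^(−rT) = (94.1810 − 96.89) · e^(−0.0906·8/12)
= -2.7090 × 0.941388 = -2.55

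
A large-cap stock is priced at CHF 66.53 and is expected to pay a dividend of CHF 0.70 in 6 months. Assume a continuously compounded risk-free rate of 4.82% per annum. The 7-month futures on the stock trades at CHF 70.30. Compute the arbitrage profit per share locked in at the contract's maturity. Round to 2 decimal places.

PV(dividends) I = 0.70·e^(−0.0482·6/12) = 0.6833
Fair futures F* = (S − I)·e^(rT) = (66.53 − 0.6833)·e^0.028117 = 65.8467 × 1.028516 = 67.7244
Market CHF 70.30 > fair 67.7244: forward overpriced → cash-and-carry (borrow at r, buy the stock and collect the dividends, short the forward).
Profit at T = |F_mkt − F*| = |70.30 − 67.7244| = CHF 2.58 per share

CHF 2.58 per share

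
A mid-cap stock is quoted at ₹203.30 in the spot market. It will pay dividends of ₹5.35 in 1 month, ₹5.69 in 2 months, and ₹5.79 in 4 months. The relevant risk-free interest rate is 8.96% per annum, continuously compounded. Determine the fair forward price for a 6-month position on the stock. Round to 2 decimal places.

PV(dividends) I = 5.35·e^(−0.0896·1/12) + 5.69·e^(−0.0896·2/12) + 5.79·e^(−0.0896·4/12)
I = 5.3102 + 5.6057 + 5.6196 = 16.5355
F = (S − I)·e^(rT) = (203.30 − 16.5355) · e^(0.0896·6/12)
= 186.7645 · e^0.044800 = 186.7645 × 1.045819 = ₹195.32

₹195.32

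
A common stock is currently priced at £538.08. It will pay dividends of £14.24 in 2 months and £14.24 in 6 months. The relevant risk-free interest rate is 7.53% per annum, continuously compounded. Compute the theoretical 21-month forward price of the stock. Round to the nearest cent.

PV(dividends) I = 14.24·e^(−0.0753·2/12) + 14.24·e^(−0.0753·6/12)
I = 14.0624 + 13.7138 = 27.7762
F = (S − I)·e^(rT) = (538.08 − 27.7762) · e^(0.0753·21/12)
= 510.3038 · e^0.131775 = 510.3038 × 1.140852 = £582.18

£582.18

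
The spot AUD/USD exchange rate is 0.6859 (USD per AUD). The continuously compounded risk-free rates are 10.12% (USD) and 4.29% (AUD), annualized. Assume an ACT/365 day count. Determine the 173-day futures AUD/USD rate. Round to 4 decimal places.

0.7051

F = S·e^((r_USD − r_AUD)T) = 0.6859 · e^((0.1012 − 0.0429) × 173/365)
= 0.6859 · e^0.027633 = 0.6859 × 1.028018
F = 0.7051 USD per AUD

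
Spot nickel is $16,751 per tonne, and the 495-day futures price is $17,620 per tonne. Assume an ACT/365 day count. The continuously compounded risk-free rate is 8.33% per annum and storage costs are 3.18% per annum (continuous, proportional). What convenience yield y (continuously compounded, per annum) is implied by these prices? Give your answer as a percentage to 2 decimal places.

F = S·e^((r+u−y)T) ⇒ (r+u−y) = ln(F/S)/T
ln(17620/16751) = 0.050577; /T ⇒ 0.037294
y = r + u − ln(F/S)/T = 0.0833 + 0.0318 − 0.037294 = 0.077806
y = 7.78%

7.78%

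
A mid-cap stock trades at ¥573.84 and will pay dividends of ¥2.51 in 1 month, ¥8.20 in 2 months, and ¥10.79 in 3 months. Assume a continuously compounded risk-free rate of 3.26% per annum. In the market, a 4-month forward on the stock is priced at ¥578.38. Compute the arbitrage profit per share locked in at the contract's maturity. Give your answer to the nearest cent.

PV(dividends) I = 2.51·e^(−0.0326·1/12) + 8.20·e^(−0.0326·2/12) + 10.79·e^(−0.0326·3/12) = 21.3612
Fair forward F* = (S − I)·e^(rT) = (573.84 − 21.3612)·e^0.010867 = 552.4788 × 1.010926 = 558.5152
Market ¥578.38 > fair 558.5152: forward overpriced → cash-and-carry (borrow at r, buy the stock and collect the dividends, short the forward).
Profit at T = |F_mkt − F*| = |578.38 − 558.5152| = ¥19.86 per share

¥19.86 per share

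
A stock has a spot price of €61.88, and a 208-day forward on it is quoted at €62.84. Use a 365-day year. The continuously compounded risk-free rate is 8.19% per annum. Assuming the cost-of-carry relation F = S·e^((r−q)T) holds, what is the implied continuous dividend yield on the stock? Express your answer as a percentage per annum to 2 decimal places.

5.49%

From F = S·e^((r−q)T): (r − q) = ln(F/S)/T
ln(62.84/61.88) = ln(1.015514) = 0.015395
(r − q) = 0.015395 / (208/365) = 0.027015
q = r − ln(F/S)/T = 0.0819 − 0.027015 = 0.054885
q = 5.49%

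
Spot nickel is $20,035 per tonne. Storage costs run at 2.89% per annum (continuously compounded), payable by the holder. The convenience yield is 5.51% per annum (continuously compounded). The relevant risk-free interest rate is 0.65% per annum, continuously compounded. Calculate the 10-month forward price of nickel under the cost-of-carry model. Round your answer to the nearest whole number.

Net carry = r + u − y = 0.0065 + 0.0289 − 0.0551 = -0.0197
F = S·e^((r+u−y)T) = 20035 · e^(-0.0197 × 10/12) = 20035 · e^-0.016417
= 20035 × 0.983717 = $19,709 per tonne

$19,709 per tonne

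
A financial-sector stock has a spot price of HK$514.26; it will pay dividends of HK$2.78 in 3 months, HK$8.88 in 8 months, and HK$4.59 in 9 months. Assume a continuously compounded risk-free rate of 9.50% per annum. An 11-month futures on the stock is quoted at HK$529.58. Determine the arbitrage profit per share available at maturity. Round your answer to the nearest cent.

PV(dividends) I = 2.78·e^(−0.0950·3/12) + 8.88·e^(−0.0950·8/12) + 4.59·e^(−0.0950·9/12) = 15.3241
Fair futures F* = (S − I)·e^(rT) = (514.26 − 15.3241)·e^0.087083 = 498.9359 × 1.090987 = 544.3326
Market HK$529.58 < fair 544.3326: forward underpriced → reverse cash-and-carry (short the stock, invest proceeds at r, pay the dividends, go long the forward).
Profit at T = |F_mkt − F*| = |529.58 − 544.3326| = HK$14.75 per share

HK$14.75 per share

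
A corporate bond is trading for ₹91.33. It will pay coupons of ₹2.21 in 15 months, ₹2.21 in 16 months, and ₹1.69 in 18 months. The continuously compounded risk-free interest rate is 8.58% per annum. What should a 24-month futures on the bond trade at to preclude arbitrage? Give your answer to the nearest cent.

PV(coupons) I = 2.21·e^(−0.0858·15/12) + 2.21·e^(−0.0858·16/12) + 1.69·e^(−0.0858·18/12)
I = 1.9852 + 1.9711 + 1.4859 = 5.4422
F = (S − I)·e^(rT) = (91.33 − 5.4422) · e^(0.0858·24/12)
= 85.8878 · e^0.171600 = 85.8878 × 1.187203 = ₹101.97

₹101.97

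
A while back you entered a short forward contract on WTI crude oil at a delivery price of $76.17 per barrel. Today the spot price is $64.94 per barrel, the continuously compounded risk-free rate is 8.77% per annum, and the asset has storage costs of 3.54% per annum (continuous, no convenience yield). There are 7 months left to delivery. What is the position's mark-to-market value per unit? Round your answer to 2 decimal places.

$6.08 per barrel

Current fair forward for the remaining 7 months: F = S·e^((r + u)·T), (r + u) = 0.0877 + 0.0354 = 0.1231
F = 64.94 · e^(0.1231 × 7/12) = 64.94 × 1.074449 = 69.7747
Value of long forward = (F − K)·e^(−rT) = (69.7747 − 76.17) · e^(−0.0877·7/12)
= -6.3953 × 0.950128 = -6.08
Short position value = −(long value) = $6.08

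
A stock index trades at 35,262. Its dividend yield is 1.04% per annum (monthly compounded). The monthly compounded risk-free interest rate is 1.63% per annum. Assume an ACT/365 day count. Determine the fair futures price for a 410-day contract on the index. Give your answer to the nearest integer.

F = S · (1+r/12)^(12T) / (1+q/12)^(12T)
= 35262 × 1.018466 / 1.011746 = 35262 × 1.006642
F = 35,496

35,496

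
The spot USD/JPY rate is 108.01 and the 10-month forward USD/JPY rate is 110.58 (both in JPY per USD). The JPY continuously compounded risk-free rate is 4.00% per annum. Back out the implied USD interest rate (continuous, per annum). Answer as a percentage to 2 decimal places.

1.18%

F = S·e^((r_JPY − r_USD)T) ⇒ r_USD = r_JPY − ln(F/S)/T
ln(110.58/108.01) = 0.023515; /(10/12) = 0.028218
r_USD = 0.0400 − 0.028218 = 0.011782
r_USD = 1.18%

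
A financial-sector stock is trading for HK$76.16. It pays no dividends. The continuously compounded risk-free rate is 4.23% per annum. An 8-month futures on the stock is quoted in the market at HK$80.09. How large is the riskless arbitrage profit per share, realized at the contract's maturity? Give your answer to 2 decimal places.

HK$1.75 per share

Fair futures: F* = S·e^(carry·T), with carry = r = 0.0423
F* = 76.16 · e^(0.0423 × 8/12) = 76.16 · e^0.028200 = 76.16 × 1.028601 = HK$78.3383
Market HK$80.09 > fair HK$78.3383: forward overpriced → cash-and-carry (buy spot, short the forward).
At maturity, profit = |F_mkt − F*| = |80.09 − 78.3383| = HK$1.75 per share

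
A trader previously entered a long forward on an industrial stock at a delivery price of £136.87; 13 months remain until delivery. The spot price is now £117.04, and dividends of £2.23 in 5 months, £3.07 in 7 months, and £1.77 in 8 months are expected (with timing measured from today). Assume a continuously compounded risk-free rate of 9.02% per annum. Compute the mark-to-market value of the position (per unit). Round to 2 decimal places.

-£13.82

PV(remaining dividends) I = 2.23·e^(−0.0902·5/12) + 3.07·e^(−0.0902·7/12) + 1.77·e^(−0.0902·8/12) = 6.7271
Current forward F = (S − I)·e^(rT) = (117.04 − 6.7271)·e^(0.0902·13/12) = 110.3129 × 1.102650 = 121.6365
Value (long) = (F − K)·e^(−rT) = (121.6365 − 136.87) × 0.906906 = -13.8154
Value = -£13.82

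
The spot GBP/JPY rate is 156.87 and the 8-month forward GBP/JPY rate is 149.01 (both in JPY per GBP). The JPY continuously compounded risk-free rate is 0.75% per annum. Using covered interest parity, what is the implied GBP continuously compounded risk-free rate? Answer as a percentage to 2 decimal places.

8.46%

F = S·e^((r_JPY − r_GBP)T) ⇒ r_GBP = r_JPY − ln(F/S)/T
ln(149.01/156.87) = -0.051404; /(8/12) = -0.077106
r_GBP = 0.0075 + 0.077106 = 0.084606
r_GBP = 8.46%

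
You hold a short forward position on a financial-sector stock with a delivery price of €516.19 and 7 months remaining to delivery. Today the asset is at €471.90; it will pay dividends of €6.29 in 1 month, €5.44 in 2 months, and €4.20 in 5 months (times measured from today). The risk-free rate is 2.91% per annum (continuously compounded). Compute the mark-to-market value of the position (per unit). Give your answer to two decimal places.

€51.44

PV(remaining dividends) I = 6.29·e^(−0.0291·1/12) + 5.44·e^(−0.0291·2/12) + 4.20·e^(−0.0291·5/12) = 15.8378
Current forward F = (S − I)·e^(rT) = (471.90 − 15.8378)·e^(0.0291·7/12) = 456.0622 × 1.017120 = 463.8700
Value (long) = (F − K)·e^(−rT) = (463.8700 − 516.19) × 0.983168 = -51.4393
Short position value = −(long value) = €51.44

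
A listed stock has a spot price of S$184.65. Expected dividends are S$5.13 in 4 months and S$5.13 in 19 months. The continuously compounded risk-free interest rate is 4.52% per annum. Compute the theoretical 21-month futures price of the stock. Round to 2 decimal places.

S$189.21

PV(dividends) I = 5.13·e^(−0.0452·4/12) + 5.13·e^(−0.0452·19/12)
I = 5.0533 + 4.7757 = 9.8290
F = (S − I)·e^(rT) = (184.65 − 9.8290) · e^(0.0452·21/12)
= 174.8210 · e^0.079100 = 174.8210 × 1.082313 = S$189.21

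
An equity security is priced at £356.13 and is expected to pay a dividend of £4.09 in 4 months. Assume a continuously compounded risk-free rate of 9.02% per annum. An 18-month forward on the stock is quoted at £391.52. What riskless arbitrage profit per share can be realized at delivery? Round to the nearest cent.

PV(dividends) I = 4.09·e^(−0.0902·4/12) = 3.9689
Fair forward F* = (S − I)·e^(rT) = (356.13 − 3.9689)·e^0.135300 = 352.1611 × 1.144880 = 403.1822
Market £391.52 < fair 403.1822: forward underpriced → reverse cash-and-carry (short the stock, invest proceeds at r, pay the dividends, go long the forward).
Profit at T = |F_mkt − F*| = |391.52 − 403.1822| = £11.66 per share

£11.66 per share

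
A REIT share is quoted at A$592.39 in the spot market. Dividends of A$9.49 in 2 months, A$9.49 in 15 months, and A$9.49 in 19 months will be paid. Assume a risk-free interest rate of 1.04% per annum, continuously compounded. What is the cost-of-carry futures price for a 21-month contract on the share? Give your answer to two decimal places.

A$574.58

PV(dividends) I = 9.49·e^(−0.0104·2/12) + 9.49·e^(−0.0104·15/12) + 9.49·e^(−0.0104·19/12)
I = 9.4736 + 9.3674 + 9.3350 = 28.1760
F = (S − I)·e^(rT) = (592.39 − 28.1760) · e^(0.0104·21/12)
= 564.2140 · e^0.018200 = 564.2140 × 1.018367 = A$574.58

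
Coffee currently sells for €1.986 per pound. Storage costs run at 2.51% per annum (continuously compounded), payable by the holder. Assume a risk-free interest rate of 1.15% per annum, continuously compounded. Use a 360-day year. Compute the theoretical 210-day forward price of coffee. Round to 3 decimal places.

Net carry = r + u − y = 0.0115 + 0.0251 − 0.0000 = 0.0366
F = S·e^((r+u−y)T) = 1.986 · e^(0.0366 × 210/360) = 1.986 · e^0.021350
= 1.986 × 1.021580 = €2.029 per pound

€2.029 per pound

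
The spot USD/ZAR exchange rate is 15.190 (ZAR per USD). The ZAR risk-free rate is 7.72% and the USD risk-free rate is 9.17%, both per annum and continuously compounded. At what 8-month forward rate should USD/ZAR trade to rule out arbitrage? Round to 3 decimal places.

F = S·e^((r_ZAR − r_USD)T) = 15.190 · e^((0.0772 − 0.0917) × 8/12)
= 15.190 · e^-0.009667 = 15.190 × 0.990380
F = 15.044 ZAR per USD

15.044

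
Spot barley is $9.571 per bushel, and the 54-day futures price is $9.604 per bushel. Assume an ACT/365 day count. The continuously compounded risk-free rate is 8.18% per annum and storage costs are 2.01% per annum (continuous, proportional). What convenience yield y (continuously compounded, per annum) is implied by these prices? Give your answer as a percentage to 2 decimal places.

7.86%

F = S·e^((r+u−y)T) ⇒ (r+u−y) = ln(F/S)/T
ln(9.604/9.571) = 0.003442; /T ⇒ 0.023265
y = r + u − ln(F/S)/T = 0.0818 + 0.0201 − 0.023265 = 0.078635
y = 7.86%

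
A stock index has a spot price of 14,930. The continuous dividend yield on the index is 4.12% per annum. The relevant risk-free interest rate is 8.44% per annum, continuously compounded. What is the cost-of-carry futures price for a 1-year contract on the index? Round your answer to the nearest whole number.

F = S·e^((r − q)T) = 14930 · e^((0.0844 − 0.0412) × 1)
= 14930 · e^0.043200 = 14930 × 1.044147
F = 15,589

15,589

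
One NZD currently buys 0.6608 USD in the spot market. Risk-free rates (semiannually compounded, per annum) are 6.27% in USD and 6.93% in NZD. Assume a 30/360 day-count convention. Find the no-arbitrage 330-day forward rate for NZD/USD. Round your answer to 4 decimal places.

By covered interest parity, F = S · (1+r_USD/2)^(2T) / (1+r_NZD/2)^(2T)
= 0.6608 × 1.058224 / 1.064440 = 0.6608 × 0.994160
F = 0.6569 USD per NZD

0.6569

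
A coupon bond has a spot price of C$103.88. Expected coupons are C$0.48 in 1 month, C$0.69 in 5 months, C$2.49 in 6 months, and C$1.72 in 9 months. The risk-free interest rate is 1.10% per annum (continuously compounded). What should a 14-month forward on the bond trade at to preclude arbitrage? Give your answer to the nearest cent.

C$99.80

PV(coupons) I = 0.48·e^(−0.0110·1/12) + 0.69·e^(−0.0110·5/12) + 2.49·e^(−0.0110·6/12) + 1.72·e^(−0.0110·9/12)
I = 0.4796 + 0.6868 + 2.4763 + 1.7059 = 5.3486
F = (S − I)·e^(rT) = (103.88 − 5.3486) · e^(0.0110·14/12)
= 98.5314 · e^0.012833 = 98.5314 × 1.012916 = C$99.80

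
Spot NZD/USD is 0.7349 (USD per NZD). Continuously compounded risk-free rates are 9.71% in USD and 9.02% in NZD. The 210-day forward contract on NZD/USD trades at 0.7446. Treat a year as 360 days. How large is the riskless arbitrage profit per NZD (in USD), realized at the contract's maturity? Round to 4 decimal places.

Fair forward: F* = S·e^(carry·T), with carry = (r_USD − r_NZD) = 0.0971 − 0.0902 = 0.0069
F* = 0.7349 · e^(0.0069 × 210/360) = 0.7349 · e^0.004025 = 0.7349 × 1.004033 = 0.7379
Market 0.7446 > fair 0.7379: forward overpriced → cash-and-carry (buy spot, short the forward).
At maturity, profit = |F_mkt − F*| = |0.7446 − 0.7379| = 0.0067 per NZD (in USD)

0.0067 per NZD (in USD)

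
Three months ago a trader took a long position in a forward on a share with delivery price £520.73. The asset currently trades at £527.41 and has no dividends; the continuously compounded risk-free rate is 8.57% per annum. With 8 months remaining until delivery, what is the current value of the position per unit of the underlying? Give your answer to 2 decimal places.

Current fair forward for the remaining 8 months: F = S·e^(r·T), r = 0.0857
F = 527.41 · e^(0.0857 × 8/12) = 527.41 × 1.058797 = 558.4201
Value of long forward = (F − K)·e^(−rT) = (558.4201 − 520.73) · e^(−0.0857·8/12)
= 37.6901 × 0.944468 = 35.60

£35.60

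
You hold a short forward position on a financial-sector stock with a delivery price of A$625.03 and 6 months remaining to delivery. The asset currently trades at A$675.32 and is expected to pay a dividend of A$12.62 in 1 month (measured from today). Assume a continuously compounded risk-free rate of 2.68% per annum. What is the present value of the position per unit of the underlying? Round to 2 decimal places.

-A$46.02

PV(remaining dividends) I = 12.62·e^(−0.0268·1/12) = 12.5918
Current forward F = (S − I)·e^(rT) = (675.32 − 12.5918)·e^(0.0268·6/12) = 662.7282 × 1.013490 = 671.6684
Value (long) = (F − K)·e^(−rT) = (671.6684 − 625.03) × 0.986689 = 46.0176
Short position value = −(long value) = -A$46.02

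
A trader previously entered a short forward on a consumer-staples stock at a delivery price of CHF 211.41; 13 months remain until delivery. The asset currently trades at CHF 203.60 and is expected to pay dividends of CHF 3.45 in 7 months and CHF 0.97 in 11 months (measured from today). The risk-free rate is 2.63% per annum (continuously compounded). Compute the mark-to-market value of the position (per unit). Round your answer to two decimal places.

PV(remaining dividends) I = 3.45·e^(−0.0263·7/12) + 0.97·e^(−0.0263·11/12) = 4.3444
Current forward F = (S − I)·e^(rT) = (203.60 − 4.3444)·e^(0.0263·13/12) = 199.2556 × 1.028901 = 205.0143
Value (long) = (F − K)·e^(−rT) = (205.0143 − 211.41) × 0.971910 = -6.2160
Short position value = −(long value) = CHF 6.22

CHF 6.22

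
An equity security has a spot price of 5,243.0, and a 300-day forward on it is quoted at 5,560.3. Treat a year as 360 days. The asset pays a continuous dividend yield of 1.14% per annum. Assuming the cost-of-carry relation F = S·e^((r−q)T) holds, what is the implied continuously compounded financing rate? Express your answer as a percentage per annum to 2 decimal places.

From F = S·e^((r−q)T): (r − q) = ln(F/S)/T
ln(5560.3/5243.0) = ln(1.060519) = 0.058758
(r − q) = 0.058758 / (300/360) = 0.070510
r = ln(F/S)/T + q = 0.070510 + 0.0114 = 0.081910
r = 8.19%

8.19%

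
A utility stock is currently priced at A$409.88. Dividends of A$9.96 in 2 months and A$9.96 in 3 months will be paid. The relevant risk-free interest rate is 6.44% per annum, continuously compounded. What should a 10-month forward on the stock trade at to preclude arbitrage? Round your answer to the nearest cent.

A$411.74

PV(dividends) I = 9.96·e^(−0.0644·2/12) + 9.96·e^(−0.0644·3/12)
I = 9.8537 + 9.8009 = 19.6546
F = (S − I)·e^(rT) = (409.88 − 19.6546) · e^(0.0644·10/12)
= 390.2254 · e^0.053667 = 390.2254 × 1.055133 = A$411.74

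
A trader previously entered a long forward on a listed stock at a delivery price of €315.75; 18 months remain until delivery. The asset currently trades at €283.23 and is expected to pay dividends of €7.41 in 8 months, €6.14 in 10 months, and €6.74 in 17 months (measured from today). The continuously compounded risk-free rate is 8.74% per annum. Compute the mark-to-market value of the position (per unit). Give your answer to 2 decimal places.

PV(remaining dividends) I = 7.41·e^(−0.0874·8/12) + 6.14·e^(−0.0874·10/12) + 6.74·e^(−0.0874·17/12) = 18.6544
Current forward F = (S − I)·e^(rT) = (283.23 − 18.6544)·e^(0.0874·18/12) = 264.5756 × 1.140082 = 301.6379
Value (long) = (F − K)·e^(−rT) = (301.6379 − 315.75) × 0.877130 = -12.3781
Value = -€12.38

-€12.38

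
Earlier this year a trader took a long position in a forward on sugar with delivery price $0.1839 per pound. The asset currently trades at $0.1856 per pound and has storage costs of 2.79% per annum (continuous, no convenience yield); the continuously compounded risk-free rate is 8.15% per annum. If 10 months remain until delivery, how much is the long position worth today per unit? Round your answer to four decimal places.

Current fair forward for the remaining 10 months: F = S·e^((r + u)·T), (r + u) = 0.0815 + 0.0279 = 0.1094
F = 0.1856 · e^(0.1094 × 10/12) = 0.1856 × 1.095452 = 0.2033
Value of long forward = (F − K)·e^(−rT) = (0.2033 − 0.1839) · e^(−0.0815·10/12)
= 0.0194 × 0.934338 = 0.0181

$0.0181 per pound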